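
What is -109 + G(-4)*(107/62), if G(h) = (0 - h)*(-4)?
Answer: -4235/31 ≈ -136.61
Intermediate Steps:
G(h) = 4*h (G(h) = -h*(-4) = 4*h)
-109 + G(-4)*(107/62) = -109 + (4*(-4))*(107/62) = -109 - 1712/62 = -109 - 16*107/62 = -109 - 856/31 = -4235/31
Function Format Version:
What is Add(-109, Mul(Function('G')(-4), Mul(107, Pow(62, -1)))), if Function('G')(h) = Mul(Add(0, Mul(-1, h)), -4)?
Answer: Rational(-4235, 31) ≈ -136.61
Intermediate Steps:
Function('G')(h) = Mul(4, h) (Function('G')(h) = Mul(Mul(-1, h), -4) = Mul(4, h))
Add(-109, Mul(Function('G')(-4), Mul(107, Pow(62, -1)))) = Add(-109, Mul(Mul(4, -4), Mul(107, Pow(62, -1)))) = Add(-109, Mul(-16, Mul(107, Rational(1, 62)))) = Add(-109, Mul(-16, Rational(107, 62))) = Add(-109, Rational(-856, 31)) = Rational(-4235, 31)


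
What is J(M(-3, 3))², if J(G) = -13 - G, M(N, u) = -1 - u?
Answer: 81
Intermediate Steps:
J(M(-3, 3))² = (-13 - (-1 - 1*3))² = (-13 - (-1 - 3))² = (-13 - 1*(-4))² = (-13 + 4)² = (-9)² = 81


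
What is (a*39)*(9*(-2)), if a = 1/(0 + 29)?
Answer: -702/29 ≈ -24.207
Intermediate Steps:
a = 1/29 ≈ 0.034483
(a*39)*(9*(-2)) = ((1/29)*39)*(9*(-2)) = (39/29)*(-18) = -702/29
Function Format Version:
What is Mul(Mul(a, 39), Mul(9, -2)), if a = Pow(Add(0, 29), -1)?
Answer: Rational(-702, 29) ≈ -24.207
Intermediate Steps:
a = Rational(1, 29) (a = Pow(29, -1) = Rational(1, 29) ≈ 0.034483)
Mul(Mul(a, 39), Mul(9, -2)) = Mul(Mul(Rational(1, 29), 39), Mul(9, -2)) = Mul(Rational(39, 29), -18) = Rational(-702, 29)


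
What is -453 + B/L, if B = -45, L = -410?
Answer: -37137/82 ≈ -452.89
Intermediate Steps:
-453 + B/L = -453 - 45/(-410) = -453 - 45*(-1/410) = -453 + 9/82 = -37137/82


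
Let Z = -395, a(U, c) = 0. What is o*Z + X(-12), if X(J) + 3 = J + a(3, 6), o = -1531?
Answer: 604730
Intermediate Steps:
X(J) = -3 + J (X(J) = -3 + (J + 0) = -3 + J)
o*Z + X(-12) = -1531*(-395) + (-3 - 12) = 604745 - 15 = 604730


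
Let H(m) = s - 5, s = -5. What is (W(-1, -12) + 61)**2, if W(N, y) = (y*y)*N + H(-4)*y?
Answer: 1369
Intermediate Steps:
H(m) = -10 (H(m) = -5 - 5 = -10)
W(N, y) = -10*y + N*y**2 (W(N, y) = (y*y)*N - 10*y = y**2*N - 10*y = N*y**2 - 10*y = -10*y + N*y**2)
(W(-1, -12) + 61)**2 = (-12*(-10 - 1*(-12)) + 61)**2 = (-12*(-10 + 12) + 61)**2 = (-12*2 + 61)**2 = (-24 + 61)**2 = 37**2 = 1369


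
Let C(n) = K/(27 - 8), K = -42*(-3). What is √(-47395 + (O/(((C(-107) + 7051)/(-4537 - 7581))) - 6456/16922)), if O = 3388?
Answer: I*√68498811719478800586095/1134577795 ≈ 230.68*I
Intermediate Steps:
K = 126
C(n) = 126/19 (C(n) = 126/(27 - 8) = 126/19)
√(-47395 + (O/(((C(-107) + 7051)/(-4537 - 7581))) - 6456/16922)) = √(-47395 + (3388/(((126/19 + 7051)/(-4537 - 7581))) - 6456/16922)) = √(-47395 + (3388/(((134095/19)/(-12118))) - 6456*1/16922)) = √(-47395 + (3388/(((134095/19)*(-1/12118))) - 3228/8461)) = √(-47395 + (3388/(-134095/230242) - 3228/8461)) = √(-47395 + (3388*(-230242/134095) - 3228/8461)) = √(-47395 + (-780059896/134095 - 3228/8461)) = √(-47395 - 6600519638716/1134577795) = √(-60373834232741/1134577795) = I*√68498811719478800586095/1134577795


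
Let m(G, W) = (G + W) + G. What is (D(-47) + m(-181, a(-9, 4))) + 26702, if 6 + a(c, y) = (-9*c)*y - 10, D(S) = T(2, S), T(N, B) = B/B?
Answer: 26649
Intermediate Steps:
T(N, B) = 1
D(S) = 1
a(c, y) = -16 - 9*c*y (a(c, y) = -6 + ((-9*c)*y - 10) = -6 + (-9*c*y - 10) = -6 + (-10 - 9*c*y) = -16 - 9*c*y)
m(G, W) = W + 2*G
(D(-47) + m(-181, a(-9, 4))) + 26702 = (1 + ((-16 - 9*(-9)*4) + 2*(-181))) + 26702 = (1 + ((-16 + 324) - 362)) + 26702 = (1 + (308 - 362)) + 26702 = (1 - 54) + 26702 = -53 + 26702 = 26649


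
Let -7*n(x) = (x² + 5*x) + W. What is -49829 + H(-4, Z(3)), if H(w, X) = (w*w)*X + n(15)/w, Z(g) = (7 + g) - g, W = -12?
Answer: -347947/7 ≈ -49707.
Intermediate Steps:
Z(g) = 7
n(x) = 12/7 - 5*x/7 - x²/7 (n(x) = -((x² + 5*x) - 12)/7 = -(-12 + x² + 5*x)/7 = 12/7 - 5*x/7 - x²/7)
H(w, X) = -288/(7*w) + X*w² (H(w, X) = (w*w)*X + (12/7 - 5/7*15 - ⅐*15²)/w = w²*X + (12/7 - 75/7 - ⅐*225)/w = X*w² + (12/7 - 75/7 - 225/7)/w = X*w² - 288/(7*w) = -288/(7*w) + X*w²)
-49829 + H(-4, Z(3)) = -49829 + (-288/7 + 7*(-4)³)/(-4) = -49829 - (-288/7 + 7*(-64))/4 = -49829 - (-288/7 - 448)/4 = -49829 - ¼*(-3424/7) = -49829 + 856/7 = -347947/7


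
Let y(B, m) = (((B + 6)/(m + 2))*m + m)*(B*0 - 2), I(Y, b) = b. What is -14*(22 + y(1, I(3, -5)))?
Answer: -364/3 ≈ -121.33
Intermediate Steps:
y(B, m) = -2*m - 2*m*(6 + B)/(2 + m) (y(B, m) = (((6 + B)/(2 + m))*m + m)*(0 - 2) = (((6 + B)/(2 + m))*m + m)*(-2) = (m*(6 + B)/(2 + m) + m)*(-2) = (m + m*(6 + B)/(2 + m))*(-2) = -2*m - 2*m*(6 + B)/(2 + m))
-14*(22 + y(1, I(3, -5))) = -14*(22 - 2*(-5)*(8 + 1 - 5)/(2 - 5)) = -14*(22 - 2*(-5)*4/(-3)) = -14*(22 - 2*(-5)*(-⅓)*4) = -14*(22 - 40/3) = -14*26/3 = -364/3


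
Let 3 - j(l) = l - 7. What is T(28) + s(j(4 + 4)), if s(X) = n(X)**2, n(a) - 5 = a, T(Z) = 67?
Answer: 116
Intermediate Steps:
n(a) = 5 + a
j(l) = 10 - l (j(l) = 3 - (l - 7) = 3 - (-7 + l) = 3 + (7 - l) = 10 - l)
s(X) = (5 + X)**2
T(28) + s(j(4 + 4)) = 67 + (5 + (10 - (4 + 4)))**2 = 67 + (5 + (10 - 1*8))**2 = 67 + (5 + (10 - 8))**2 = 67 + (5 + 2)**2 = 67 + 7**2 = 67 + 49 = 116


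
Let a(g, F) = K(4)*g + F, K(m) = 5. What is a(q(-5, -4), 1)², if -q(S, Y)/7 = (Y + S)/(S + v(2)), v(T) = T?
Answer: 10816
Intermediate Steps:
q(S, Y) = -7*(S + Y)/(2 + S) (q(S, Y) = -7*(Y + S)/(S + 2) = -7*(S + Y)/(2 + S))
a(g, F) = F + 5*g (a(g, F) = 5*g + F = F + 5*g)
a(q(-5, -4), 1)² = (1 + 5*(7*(-1*(-5) - 1*(-4))/(2 - 5)))² = (1 + 5*(7*(5 + 4)/(-3)))² = (1 + 5*(7*(-⅓)*9))² = (1 + 5*(-21))² = (1 - 105)² = (-104)² = 10816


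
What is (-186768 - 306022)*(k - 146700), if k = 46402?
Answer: 49425851420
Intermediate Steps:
(-186768 - 306022)*(k - 146700) = (-186768 - 306022)*(46402 - 146700) = -492790*(-100298) = 49425851420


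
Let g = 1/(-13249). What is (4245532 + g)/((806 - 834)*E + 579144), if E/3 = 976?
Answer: 18749684489/2195624280 ≈ 8.5396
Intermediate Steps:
E = 2928 (E = 3*976 = 2928)
g = -1/13249 ≈ -7.5477e-5
(4245532 + g)/((806 - 834)*E + 579144) = (4245532 - 1/13249)/((806 - 834)*2928 + 579144) = 56249053467/(13249*(-28*2928 + 579144)) = 56249053467/(13249*(-81984 + 579144)) = (56249053467/13249)/497160 = (56249053467/13249)*(1/497160) = 18749684489/2195624280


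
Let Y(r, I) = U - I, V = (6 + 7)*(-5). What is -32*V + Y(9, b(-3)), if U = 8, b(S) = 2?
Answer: 2086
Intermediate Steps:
V = -65 (V = 13*(-5) = -65)
Y(r, I) = 8 - I
-32*V + Y(9, b(-3)) = -32*(-65) + (8 - 1*2) = 2080 + (8 - 2) = 2080 + 6 = 2086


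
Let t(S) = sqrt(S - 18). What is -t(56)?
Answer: -sqrt(38) ≈ -6.1644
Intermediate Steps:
t(S) = sqrt(-18 + S)
-t(56) = -sqrt(-18 + 56) = -sqrt(38)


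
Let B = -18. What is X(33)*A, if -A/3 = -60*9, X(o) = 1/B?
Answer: -90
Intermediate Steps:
X(o) = -1/18 (X(o) = 1/(-18) = -1/18)
A = 1620 (A = -(-15)*12*9 = -(-15)*108 = -3*(-540) = 1620)
X(33)*A = -1/18*1620 = -90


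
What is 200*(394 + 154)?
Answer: 109600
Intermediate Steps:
200*(394 + 154) = 200*548 = 109600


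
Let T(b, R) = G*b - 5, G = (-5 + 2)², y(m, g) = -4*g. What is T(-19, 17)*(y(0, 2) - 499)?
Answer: 89232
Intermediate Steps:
G = 9 (G = (-3)² = 9)
T(b, R) = -5 + 9*b (T(b, R) = 9*b - 5 = -5 + 9*b)
T(-19, 17)*(y(0, 2) - 499) = (-5 + 9*(-19))*(-4*2 - 499) = (-5 - 171)*(-8 - 499) = -176*(-507) = 89232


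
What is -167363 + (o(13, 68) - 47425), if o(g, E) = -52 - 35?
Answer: -214875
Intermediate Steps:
o(g, E) = -87
-167363 + (o(13, 68) - 47425) = -167363 + (-87 - 47425) = -167363 - 47512 = -214875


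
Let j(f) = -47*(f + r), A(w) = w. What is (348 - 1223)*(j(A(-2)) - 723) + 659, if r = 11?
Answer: 1003409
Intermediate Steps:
j(f) = -517 - 47*f (j(f) = -47*(f + 11) = -47*(11 + f) = -517 - 47*f)
(348 - 1223)*(j(A(-2)) - 723) + 659 = (348 - 1223)*((-517 - 47*(-2)) - 723) + 659 = -875*((-517 + 94) - 723) + 659 = -875*(-423 - 723) + 659 = -875*(-1146) + 659 = 1002750 + 659 = 1003409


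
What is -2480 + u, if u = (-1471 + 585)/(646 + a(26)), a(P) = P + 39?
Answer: -1764166/711 ≈ -2481.2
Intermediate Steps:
a(P) = 39 + P
u = -886/711 (u = (-1471 + 585)/(646 + (39 + 26)) = -886/(646 + 65) = -886/711 ≈ -1.2461)
-2480 + u = -2480 - 886/711 = -1764166/711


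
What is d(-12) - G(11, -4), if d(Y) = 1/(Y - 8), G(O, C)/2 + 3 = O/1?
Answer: -321/20 ≈ -16.050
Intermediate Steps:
G(O, C) = -6 + 2*O (G(O, C) = -6 + 2*(O/1) = -6 + 2*(O*1) = -6 + 2*O)
d(Y) = 1/(-8 + Y)
d(-12) - G(11, -4) = 1/(-8 - 12) - (-6 + 2*11) = 1/(-20) - (-6 + 22) = -1/20 - 1*16 = -1/20 - 16 = -321/20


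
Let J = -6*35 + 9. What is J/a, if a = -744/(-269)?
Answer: -18023/248 ≈ -72.673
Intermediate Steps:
a = 744/269 (a = -744*(-1)/269 = -12*(-62/269) = 744/269 ≈ 2.7658)
J = -201 (J = -210 + 9 = -201)
J/a = -201/744/269 = -201*269/744 = -18023/248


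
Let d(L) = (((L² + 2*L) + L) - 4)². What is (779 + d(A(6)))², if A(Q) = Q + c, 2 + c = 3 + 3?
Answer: 277389025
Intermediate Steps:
c = 4 (c = -2 + (3 + 3) = -2 + 6 = 4)
A(Q) = 4 + Q (A(Q) = Q + 4 = 4 + Q)
d(L) = (-4 + L² + 3*L)² (d(L) = ((L² + 3*L) - 4)² = (-4 + L² + 3*L)²)
(779 + d(A(6)))² = (779 + (-4 + (4 + 6)² + 3*(4 + 6))²)² = (779 + (-4 + 10² + 3*10)²)² = (779 + (-4 + 100 + 30)²)² = (779 + 126²)² = (779 + 15876)² = 16655² = 277389025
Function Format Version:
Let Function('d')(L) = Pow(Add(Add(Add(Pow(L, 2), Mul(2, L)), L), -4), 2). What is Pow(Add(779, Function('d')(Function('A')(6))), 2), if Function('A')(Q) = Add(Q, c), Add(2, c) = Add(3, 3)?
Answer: 277389025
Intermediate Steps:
c = 4 (c = Add(-2, Add(3, 3)) = Add(-2, 6) = 4)
Function('A')(Q) = Add(4, Q) (Function('A')(Q) = Add(Q, 4) = Add(4, Q))
Function('d')(L) = Pow(Add(-4, Pow(L, 2), Mul(3, L)), 2) (Function('d')(L) = Pow(Add(Add(Pow(L, 2), Mul(3, L)), -4), 2) = Pow(Add(-4, Pow(L, 2), Mul(3, L)), 2))
Pow(Add(779, Function('d')(Function('A')(6))), 2) = Pow(Add(779, Pow(Add(-4, Pow(Add(4, 6), 2), Mul(3, Add(4, 6))), 2)), 2) = Pow(Add(779, Pow(Add(-4, Pow(10, 2), Mul(3, 10)), 2)), 2) = Pow(Add(779, Pow(Add(-4, 100, 30), 2)), 2) = Pow(Add(779, Pow(126, 2)), 2) = Pow(Add(779, 15876), 2) = Pow(16655, 2) = 277389025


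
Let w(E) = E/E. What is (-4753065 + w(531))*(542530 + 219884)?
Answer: -3623802536496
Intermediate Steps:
w(E) = 1
(-4753065 + w(531))*(542530 + 219884) = (-4753065 + 1)*(542530 + 219884) = -4753064*762414 = -3623802536496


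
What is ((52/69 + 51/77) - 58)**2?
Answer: 90378998161/28227969 ≈ 3201.8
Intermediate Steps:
((52/69 + 51/77) - 58)**2 = (7523/5313 - 58)**2 = (-300631/5313)**2 = 90378998161/28227969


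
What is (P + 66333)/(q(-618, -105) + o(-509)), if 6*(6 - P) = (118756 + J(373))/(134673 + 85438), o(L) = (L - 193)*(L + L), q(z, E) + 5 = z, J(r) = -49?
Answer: 29203847689/314324230886 ≈ 0.092910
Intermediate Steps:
q(z, E) = -5 + z
o(L) = 2*L*(-193 + L) (o(L) = (-193 + L)*(2*L) = 2*L*(-193 + L))
P = 2601763/440222 (P = 6 - (118756 - 49)/(6*(134673 + 85438)) = 6 - 39569/(2*220111) = 6 - ⅙*118707/220111 = 6 - 39569/440222 = 2601763/440222 ≈ 5.9101)
(P + 66333)/(q(-618, -105) + o(-509)) = (2601763/440222 + 66333)/((-5 - 618) + 2*(-509)*(-193 - 509)) = 29203847689/(440222*(-623 + 2*(-509)*(-702))) = 29203847689/(440222*(-623 + 714636)) = (29203847689/440222)/714013 = (29203847689/440222)*(1/714013) = 29203847689/314324230886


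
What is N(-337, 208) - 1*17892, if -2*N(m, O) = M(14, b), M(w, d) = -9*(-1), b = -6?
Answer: -35793/2 ≈ -17897.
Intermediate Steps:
M(w, d) = 9
N(m, O) = -9/2 (N(m, O) = -1/2*9 = -9/2)
N(-337, 208) - 1*17892 = -9/2 - 1*17892 = -9/2 - 17892 = -35793/2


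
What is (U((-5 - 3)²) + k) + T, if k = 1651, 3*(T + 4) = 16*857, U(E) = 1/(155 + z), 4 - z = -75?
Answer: 1454935/234 ≈ 6217.7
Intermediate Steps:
z = 79 (z = 4 - 1*(-75) = 4 + 75 = 79)
U(E) = 1/234 (U(E) = 1/(155 + 79) = 1/234)
T = 13700/3 (T = -4 + (16*857)/3 = -4 + (⅓)*13712 = -4 + 13712/3 = 13700/3 ≈ 4566.7)
(U((-5 - 3)²) + k) + T = (1/234 + 1651) + 13700/3 = 386335/234 + 13700/3 = 1454935/234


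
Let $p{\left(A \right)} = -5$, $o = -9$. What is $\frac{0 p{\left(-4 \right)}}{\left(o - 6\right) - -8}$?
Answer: $0$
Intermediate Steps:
$\frac{0 p{\left(-4 \right)}}{\left(o - 6\right) - -8} = \frac{0 \left(-5\right)}{\left(-9 - 6\right) - -8} = \frac{0}{-15 + 8} = \frac{0}{-7} = 0 \left(- \frac{1}{7}\right) = 0$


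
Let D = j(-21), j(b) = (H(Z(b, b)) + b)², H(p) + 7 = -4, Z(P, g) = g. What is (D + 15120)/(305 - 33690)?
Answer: -16144/33385 ≈ -0.48357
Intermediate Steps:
H(p) = -11 (H(p) = -7 - 4 = -11)
j(b) = (-11 + b)²
D = 1024 (D = (-11 - 21)² = (-32)² = 1024)
(D + 15120)/(305 - 33690) = (1024 + 15120)/(305 - 33690) = 16144/(-33385) = 16144*(-1/33385) = -16144/33385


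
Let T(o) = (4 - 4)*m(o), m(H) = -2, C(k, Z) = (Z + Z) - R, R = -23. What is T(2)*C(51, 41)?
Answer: 0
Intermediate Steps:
C(k, Z) = 23 + 2*Z (C(k, Z) = (Z + Z) - 1*(-23) = 2*Z + 23 = 23 + 2*Z)
T(o) = 0 (T(o) = (4 - 4)*(-2) = 0*(-2) = 0)
T(2)*C(51, 41) = 0*(23 + 2*41) = 0*(23 + 82) = 0*105 = 0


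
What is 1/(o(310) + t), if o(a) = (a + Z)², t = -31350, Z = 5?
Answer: 1/67875 ≈ 1.4733e-5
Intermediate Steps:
o(a) = (5 + a)² (o(a) = (a + 5)² = (5 + a)²)
1/(o(310) + t) = 1/((5 + 310)² - 31350) = 1/(315² - 31350) = 1/(99225 - 31350) = 1/67875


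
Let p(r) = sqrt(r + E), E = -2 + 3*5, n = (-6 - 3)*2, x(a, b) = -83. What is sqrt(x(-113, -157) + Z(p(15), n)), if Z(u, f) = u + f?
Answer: sqrt(-101 + 2*sqrt(7)) ≈ 9.7831*I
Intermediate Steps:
n = -18 (n = -9*2 = -18)
E = 13 (E = -2 + 15 = 13)
p(r) = sqrt(13 + r) (p(r) = sqrt(r + 13) = sqrt(13 + r))
Z(u, f) = f + u
sqrt(x(-113, -157) + Z(p(15), n)) = sqrt(-83 + (-18 + sqrt(13 + 15))) = sqrt(-83 + (-18 + sqrt(28))) = sqrt(-83 + (-18 + 2*sqrt(7))) = sqrt(-101 + 2*sqrt(7))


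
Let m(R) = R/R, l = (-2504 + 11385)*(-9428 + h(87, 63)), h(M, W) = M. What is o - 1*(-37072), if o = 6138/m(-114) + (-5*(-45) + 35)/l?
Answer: 3584590161150/82957421 ≈ 43210.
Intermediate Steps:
l = -82957421 (l = (-2504 + 11385)*(-9428 + 87) = 8881*(-9341) = -82957421)
m(R) = 1
o = 509192649838/82957421 (o = 6138/1 + (-5*(-45) + 35)/(-82957421) = 6138*1 + (225 + 35)*(-1/82957421) = 6138 + 260*(-1/82957421) = 6138 - 260/82957421 = 509192649838/82957421 ≈ 6138.0)
o - 1*(-37072) = 509192649838/82957421 - 1*(-37072) = 509192649838/82957421 + 37072 = 3584590161150/82957421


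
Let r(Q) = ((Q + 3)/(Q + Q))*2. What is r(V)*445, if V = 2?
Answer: 2225/2 ≈ 1112.5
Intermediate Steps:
r(Q) = (3 + Q)/Q (r(Q) = ((3 + Q)/((2*Q)))*2 = ((3 + Q)*(1/(2*Q)))*2 = ((3 + Q)/(2*Q))*2 = (3 + Q)/Q)
r(V)*445 = ((3 + 2)/2)*445 = ((½)*5)*445 = (5/2)*445 = 2225/2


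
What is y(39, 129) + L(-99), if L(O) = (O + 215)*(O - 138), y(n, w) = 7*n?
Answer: -27219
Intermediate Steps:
L(O) = (-138 + O)*(215 + O) (L(O) = (215 + O)*(-138 + O) = (-138 + O)*(215 + O))
y(39, 129) + L(-99) = 7*39 + (-29670 + (-99)² + 77*(-99)) = 273 + (-29670 + 9801 - 7623) = 273 - 27492 = -27219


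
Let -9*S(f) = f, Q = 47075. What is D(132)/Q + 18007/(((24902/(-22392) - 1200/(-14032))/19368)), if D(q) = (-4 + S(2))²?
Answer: -13057618377067684860212/38435136338025 ≈ -3.3973e+8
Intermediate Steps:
S(f) = -f/9
D(q) = 1444/81 (D(q) = (-4 - ⅑*2)² = (-4 - 2/9)² = (-38/9)² = 1444/81)
D(132)/Q + 18007/(((24902/(-22392) - 1200/(-14032))/19368)) = (1444/81)/47075 + 18007/(((24902/(-22392) - 1200/(-14032))/19368)) = (1444/81)*(1/47075) + 18007/(((24902*(-1/22392) - 1200*(-1/14032))*(1/19368))) = 1444/3813075 + 18007/(((-12451/11196 + 75/877)*(1/19368))) = 1444/3813075 + 18007/((-10079827/9818892*1/19368)) = 1444/3813075 + 18007/(-10079827/190172300256) = 1444/3813075 + 18007*(-190172300256/10079827) = 1444/3813075 - 3424432610709792/10079827 = -13057618377067684860212/38435136338025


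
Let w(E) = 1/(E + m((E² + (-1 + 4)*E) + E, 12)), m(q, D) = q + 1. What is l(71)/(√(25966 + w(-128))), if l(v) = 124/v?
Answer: 124*√6437101894895/29027261641 ≈ 0.010838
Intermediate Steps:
m(q, D) = 1 + q
w(E) = 1/(1 + E² + 5*E) (w(E) = 1/(E + (1 + ((E² + (-1 + 4)*E) + E))) = 1/(E + (1 + ((E² + 3*E) + E))) = 1/(E + (1 + (E² + 4*E))) = 1/(E + (1 + E² + 4*E)) = 1/(1 + E² + 5*E))
l(71)/(√(25966 + w(-128))) = (124/71)/(√(25966 + 1/(1 - 128 - 128*(4 - 128)))) = (124*(1/71))/(√(25966 + 1/(1 - 128 - 128*(-124)))) = 124/(71*(√(25966 + 1/(1 - 128 + 15872)))) = 124/(71*(√(25966 + 1/15745))) = 124/(71*(√(408834671/15745))) = 124/(71*((√6437101894895/15745))) = 124*(√6437101894895/408834671)/71 = 124*√6437101894895/29027261641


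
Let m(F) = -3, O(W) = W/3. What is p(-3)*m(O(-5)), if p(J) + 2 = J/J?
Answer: 3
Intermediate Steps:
O(W) = W/3 (O(W) = W*(⅓) = W/3)
p(J) = -1 (p(J) = -2 + J/J = -2 + 1 = -1)
p(-3)*m(O(-5)) = -1*(-3) = 3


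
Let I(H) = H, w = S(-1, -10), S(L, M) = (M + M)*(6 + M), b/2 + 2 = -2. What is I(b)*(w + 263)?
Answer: -2744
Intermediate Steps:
b = -8 (b = -4 + 2*(-2) = -4 - 4 = -8)
S(L, M) = 2*M*(6 + M) (S(L, M) = (2*M)*(6 + M) = 2*M*(6 + M))
w = 80 (w = 2*(-10)*(6 - 10) = 2*(-10)*(-4) = 80)
I(b)*(w + 263) = -8*(80 + 263) = -8*343 = -2744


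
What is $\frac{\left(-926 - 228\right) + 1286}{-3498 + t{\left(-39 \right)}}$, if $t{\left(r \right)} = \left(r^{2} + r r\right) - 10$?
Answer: $- \frac{66}{233} \approx -0.28326$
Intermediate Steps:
$t{\left(r \right)} = -10 + 2 r^{2}$ ($t{\left(r \right)} = \left(r^{2} + r^{2}\right) - 10 = 2 r^{2} - 10 = -10 + 2 r^{2}$)
$\frac{\left(-926 - 228\right) + 1286}{-3498 + t{\left(-39 \right)}} = \frac{\left(-926 - 228\right) + 1286}{-3498 - \left(10 - 2 \left(-39\right)^{2}\right)} = \frac{\left(-926 - 228\right) + 1286}{-3498 + \left(-10 + 2 \cdot 1521\right)} = \frac{-1154 + 1286}{-3498 + \left(-10 + 3042\right)} = \frac{132}{-3498 + 3032} = \frac{132}{-466} = 132 \left(- \frac{1}{466}\right) = - \frac{66}{233}$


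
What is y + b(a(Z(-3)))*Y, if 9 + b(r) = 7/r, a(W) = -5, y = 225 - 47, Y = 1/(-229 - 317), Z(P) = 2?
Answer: 18692/105 ≈ 178.02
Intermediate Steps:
Y = -1/546 (Y = 1/(-546) = -1/546 ≈ -0.0018315)
y = 178
b(r) = -9 + 7/r
y + b(a(Z(-3)))*Y = 178 + (-9 + 7/(-5))*(-1/546) = 178 + (-9 + 7*(-⅕))*(-1/546) = 178 + (-9 - 7/5)*(-1/546) = 178 - 52/5*(-1/546) = 178 + 2/105 = 18692/105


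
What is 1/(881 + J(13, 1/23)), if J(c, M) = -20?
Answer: 1/861 ≈ 0.0011614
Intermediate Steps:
1/(881 + J(13, 1/23)) = 1/(881 - 20) = 1/861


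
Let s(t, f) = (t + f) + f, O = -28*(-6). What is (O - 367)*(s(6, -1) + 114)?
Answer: -23482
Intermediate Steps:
O = 168
s(t, f) = t + 2*f (s(t, f) = (f + t) + f = t + 2*f)
(O - 367)*(s(6, -1) + 114) = (168 - 367)*((6 + 2*(-1)) + 114) = -199*((6 - 2) + 114) = -199*(4 + 114) = -199*118 = -23482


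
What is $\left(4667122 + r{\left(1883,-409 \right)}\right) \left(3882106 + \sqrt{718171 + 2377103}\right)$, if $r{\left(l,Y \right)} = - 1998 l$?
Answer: $3512871134128 + 904888 \sqrt{3095274} \approx 3.5145 \cdot 10^{12}$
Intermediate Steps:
$\left(4667122 + r{\left(1883,-409 \right)}\right) \left(3882106 + \sqrt{718171 + 2377103}\right) = \left(4667122 - 3762234\right) \left(3882106 + \sqrt{718171 + 2377103}\right) = \left(4667122 - 3762234\right) \left(3882106 + \sqrt{3095274}\right) = 904888 \left(3882106 + \sqrt{3095274}\right) = 3512871134128 + 904888 \sqrt{3095274}$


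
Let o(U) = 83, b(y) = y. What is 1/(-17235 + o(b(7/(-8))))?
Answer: -1/17152 ≈ -5.8302e-5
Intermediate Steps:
1/(-17235 + o(b(7/(-8)))) = 1/(-17235 + 83) = 1/(-17152) = -1/17152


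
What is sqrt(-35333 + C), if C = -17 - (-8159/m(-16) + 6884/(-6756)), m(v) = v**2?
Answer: I*sqrt(25791964478097)/27024 ≈ 187.93*I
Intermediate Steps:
C = 6870599/432384 (C = -17 - (-8159/((-16)**2) + 6884/(-6756)) = -17 - (-8159/256 + 6884*(-1/6756)) = -17 - (-8159*1/256 - 1721/1689) = -17 - (-8159/256 - 1721/1689) = -17 - 1*(-14221127/432384) = -17 + 14221127/432384 = 6870599/432384 ≈ 15.890)
sqrt(-35333 + C) = sqrt(-35333 + 6870599/432384) = sqrt(-15270553273/432384) = I*sqrt(25791964478097)/27024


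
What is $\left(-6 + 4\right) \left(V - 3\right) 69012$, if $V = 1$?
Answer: $276048$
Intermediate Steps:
$\left(-6 + 4\right) \left(V - 3\right) 69012 = \left(-6 + 4\right) \left(1 - 3\right) 69012 = \left(-2\right) \left(-2\right) 69012 = 4 \cdot 69012 = 276048$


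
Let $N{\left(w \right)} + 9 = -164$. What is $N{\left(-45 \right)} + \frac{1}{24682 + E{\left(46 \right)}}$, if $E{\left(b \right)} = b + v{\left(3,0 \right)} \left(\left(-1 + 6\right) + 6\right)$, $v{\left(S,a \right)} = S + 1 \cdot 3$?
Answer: $- \frac{4289361}{24794} \approx -173.0$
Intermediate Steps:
$N{\left(w \right)} = -173$ ($N{\left(w \right)} = -9 - 164 = -173$)
$v{\left(S,a \right)} = 3 + S$ ($v{\left(S,a \right)} = S + 3 = 3 + S$)
$E{\left(b \right)} = 66 + b$ ($E{\left(b \right)} = b + \left(3 + 3\right) \left(\left(-1 + 6\right) + 6\right) = b + 6 \left(5 + 6\right) = b + 6 \cdot 11 = b + 66 = 66 + b$)
$N{\left(-45 \right)} + \frac{1}{24682 + E{\left(46 \right)}} = -173 + \frac{1}{24682 + \left(66 + 46\right)} = -173 + \frac{1}{24682 + 112} = -173 + \frac{1}{24794} = - \frac{4289361}{24794}$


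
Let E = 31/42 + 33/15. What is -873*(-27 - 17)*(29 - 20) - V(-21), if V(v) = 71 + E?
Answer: 72583153/210 ≈ 3.4563e+5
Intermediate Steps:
E = 617/210 (E = 31*(1/42) + 33*(1/15) = 31/42 + 11/5 = 617/210 ≈ 2.9381)
V(v) = 15527/210 (V(v) = 71 + 617/210 = 15527/210)
-873*(-27 - 17)*(29 - 20) - V(-21) = -873*(-27 - 17)*(29 - 20) - 1*15527/210 = -(-38412)*9 - 15527/210 = -873*(-396) - 15527/210 = 345708 - 15527/210 = 72583153/210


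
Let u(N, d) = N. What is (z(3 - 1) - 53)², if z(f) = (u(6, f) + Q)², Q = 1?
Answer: 16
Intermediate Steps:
z(f) = 49 (z(f) = (6 + 1)² = 7² = 49)
(z(3 - 1) - 53)² = (49 - 53)² = (-4)² = 16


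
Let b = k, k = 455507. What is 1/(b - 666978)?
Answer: -1/211471 ≈ -4.7288e-6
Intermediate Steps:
b = 455507
1/(b - 666978) = 1/(455507 - 666978) = 1/(-211471) = -1/211471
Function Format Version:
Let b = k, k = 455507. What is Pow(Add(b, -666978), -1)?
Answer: Rational(-1, 211471) ≈ -4.7288e-6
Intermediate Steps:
b = 455507
Pow(Add(b, -666978), -1) = Pow(Add(455507, -666978), -1) = Pow(-211471, -1) = Rational(-1, 211471)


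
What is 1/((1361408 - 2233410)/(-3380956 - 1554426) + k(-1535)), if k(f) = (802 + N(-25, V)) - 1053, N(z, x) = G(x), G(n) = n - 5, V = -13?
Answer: -2467691/663372878 ≈ -0.0037199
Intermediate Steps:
G(n) = -5 + n
N(z, x) = -5 + x
k(f) = -269 (k(f) = (802 + (-5 - 13)) - 1053 = (802 - 18) - 1053 = 784 - 1053 = -269)
1/((1361408 - 2233410)/(-3380956 - 1554426) + k(-1535)) = 1/((1361408 - 2233410)/(-3380956 - 1554426) - 269) = 1/(-872002/(-4935382) - 269) = 1/(-872002*(-1/4935382) - 269) = 1/(436001/2467691 - 269) = 1/(-663372878/2467691) = -2467691/663372878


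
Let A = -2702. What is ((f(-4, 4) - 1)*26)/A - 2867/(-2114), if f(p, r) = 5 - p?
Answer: 521923/408002 ≈ 1.2792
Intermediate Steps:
((f(-4, 4) - 1)*26)/A - 2867/(-2114) = (((5 - 1*(-4)) - 1)*26)/(-2702) - 2867/(-2114) = (((5 + 4) - 1)*26)*(-1/2702) - 2867*(-1/2114) = ((9 - 1)*26)*(-1/2702) + 2867/2114 = (8*26)*(-1/2702) + 2867/2114 = 208*(-1/2702) + 2867/2114 = -104/1351 + 2867/2114 = 521923/408002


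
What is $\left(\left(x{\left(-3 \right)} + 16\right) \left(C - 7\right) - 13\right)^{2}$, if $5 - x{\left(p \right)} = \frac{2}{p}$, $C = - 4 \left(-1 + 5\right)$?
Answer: $\frac{2353156}{9} \approx 2.6146 \cdot 10^{5}$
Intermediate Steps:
$C = -16$ ($C = \left(-4\right) 4 = -16$)
$x{\left(p \right)} = 5 - \frac{2}{p}$
$\left(\left(x{\left(-3 \right)} + 16\right) \left(C - 7\right) - 13\right)^{2} = \left(\left(\left(5 - \frac{2}{-3}\right) + 16\right) \left(-16 - 7\right) - 13\right)^{2} = \left(\left(\left(5 - - \frac{2}{3}\right) + 16\right) \left(-23\right) - 13\right)^{2} = \left(\left(\left(5 + \frac{2}{3}\right) + 16\right) \left(-23\right) - 13\right)^{2} = \left(\left(\frac{17}{3} + 16\right) \left(-23\right) - 13\right)^{2} = \left(\frac{65}{3} \left(-23\right) - 13\right)^{2} = \left(- \frac{1495}{3} - 13\right)^{2} = \left(- \frac{1534}{3}\right)^{2} = \frac{2353156}{9}$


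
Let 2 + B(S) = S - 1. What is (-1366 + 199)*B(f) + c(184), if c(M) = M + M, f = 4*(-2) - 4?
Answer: 17873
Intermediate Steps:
f = -12 (f = -8 - 4 = -12)
B(S) = -3 + S (B(S) = -2 + (S - 1) = -2 + (-1 + S) = -3 + S)
c(M) = 2*M
(-1366 + 199)*B(f) + c(184) = (-1366 + 199)*(-3 - 12) + 2*184 = -1167*(-15) + 368 = 17505 + 368 = 17873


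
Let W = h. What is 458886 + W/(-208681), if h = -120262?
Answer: 95760909628/208681 ≈ 4.5889e+5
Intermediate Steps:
W = -120262
458886 + W/(-208681) = 458886 - 120262/(-208681) = 458886 - 120262*(-1/208681) = 458886 + 120262/208681 = 95760909628/208681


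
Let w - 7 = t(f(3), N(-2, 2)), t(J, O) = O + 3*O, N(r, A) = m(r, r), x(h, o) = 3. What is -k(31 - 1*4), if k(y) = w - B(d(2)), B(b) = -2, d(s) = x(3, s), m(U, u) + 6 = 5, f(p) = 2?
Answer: -5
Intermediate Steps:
m(U, u) = -1 (m(U, u) = -6 + 5 = -1)
N(r, A) = -1
d(s) = 3
t(J, O) = 4*O
w = 3 (w = 7 + 4*(-1) = 7 - 4 = 3)
k(y) = 5 (k(y) = 3 - 1*(-2) = 3 + 2 = 5)
-k(31 - 1*4) = -1*5 = -5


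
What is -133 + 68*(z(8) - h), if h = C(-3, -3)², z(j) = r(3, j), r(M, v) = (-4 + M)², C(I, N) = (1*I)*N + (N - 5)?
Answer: -133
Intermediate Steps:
C(I, N) = -5 + N + I*N (C(I, N) = I*N + (-5 + N) = -5 + N + I*N)
z(j) = 1 (z(j) = (-4 + 3)² = (-1)² = 1)
h = 1 (h = (-5 - 3 - 3*(-3))² = (-5 - 3 + 9)² = 1² = 1)
-133 + 68*(z(8) - h) = -133 + 68*(1 - 1*1) = -133 + 68*(1 - 1) = -133 + 68*0 = -133 + 0 = -133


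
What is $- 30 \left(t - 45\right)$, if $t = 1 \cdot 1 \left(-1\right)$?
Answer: $1380$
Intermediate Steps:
$t = -1$ ($t = 1 \left(-1\right) = -1$)
$- 30 \left(t - 45\right) = - 30 \left(-1 - 45\right) = \left(-30\right) \left(-46\right) = 1380$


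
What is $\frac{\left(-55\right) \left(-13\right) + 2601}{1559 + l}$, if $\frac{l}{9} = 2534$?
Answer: $\frac{3316}{24365} \approx 0.1361$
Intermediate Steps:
$l = 22806$ ($l = 9 \cdot 2534 = 22806$)
$\frac{\left(-55\right) \left(-13\right) + 2601}{1559 + l} = \frac{\left(-55\right) \left(-13\right) + 2601}{1559 + 22806} = \frac{715 + 2601}{24365} = 3316 \cdot \frac{1}{24365} = \frac{3316}{24365}$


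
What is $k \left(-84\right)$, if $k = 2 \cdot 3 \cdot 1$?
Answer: $-504$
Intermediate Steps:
$k = 6$ ($k = 6 \cdot 1 = 6$)
$k \left(-84\right) = 6 \left(-84\right) = -504$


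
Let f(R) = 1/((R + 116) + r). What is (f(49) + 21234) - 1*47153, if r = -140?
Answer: -647974/25 ≈ -25919.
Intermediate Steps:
f(R) = 1/(-24 + R) (f(R) = 1/((R + 116) - 140) = 1/((116 + R) - 140) = 1/(-24 + R))
(f(49) + 21234) - 1*47153 = (1/(-24 + 49) + 21234) - 1*47153 = (1/25 + 21234) - 47153 = 530851/25 - 47153 = -647974/25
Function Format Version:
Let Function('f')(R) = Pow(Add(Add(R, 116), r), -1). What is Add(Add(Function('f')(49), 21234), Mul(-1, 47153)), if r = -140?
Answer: Rational(-647974, 25) ≈ -25919.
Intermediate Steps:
Function('f')(R) = Pow(Add(-24, R), -1) (Function('f')(R) = Pow(Add(Add(R, 116), -140), -1) = Pow(Add(Add(116, R), -140), -1) = Pow(Add(-24, R), -1))
Add(Add(Function('f')(49), 21234), Mul(-1, 47153)) = Add(Add(Pow(Add(-24, 49), -1), 21234), Mul(-1, 47153)) = Add(Add(Pow(25, -1), 21234), -47153) = Add(Add(Rational(1, 25), 21234), -47153) = Add(Rational(530851, 25), -47153) = Rational(-647974, 25)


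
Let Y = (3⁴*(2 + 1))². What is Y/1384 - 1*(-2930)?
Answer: 4114169/1384 ≈ 2972.7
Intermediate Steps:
Y = 59049 (Y = (81*3)² = 243² = 59049)
Y/1384 - 1*(-2930) = 59049/1384 - 1*(-2930) = 59049*(1/1384) + 2930 = 59049/1384 + 2930 = 4114169/1384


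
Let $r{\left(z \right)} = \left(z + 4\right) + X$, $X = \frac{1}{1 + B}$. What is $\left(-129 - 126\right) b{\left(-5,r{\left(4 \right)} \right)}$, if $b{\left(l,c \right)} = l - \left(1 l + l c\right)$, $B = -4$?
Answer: $-9775$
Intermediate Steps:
$X = - \frac{1}{3}$ ($X = \frac{1}{1 - 4} = \frac{1}{-3} = - \frac{1}{3} \approx -0.33333$)
$r{\left(z \right)} = \frac{11}{3} + z$ ($r{\left(z \right)} = \left(z + 4\right) - \frac{1}{3} = \left(4 + z\right) - \frac{1}{3} = \frac{11}{3} + z$)
$b{\left(l,c \right)} = - c l$ ($b{\left(l,c \right)} = l - \left(l + c l\right) = - c l$)
$\left(-129 - 126\right) b{\left(-5,r{\left(4 \right)} \right)} = \left(-129 - 126\right) \left(\left(-1\right) \left(\frac{11}{3} + 4\right) \left(-5\right)\right) = - 255 \left(\left(-1\right) \frac{23}{3} \left(-5\right)\right) = \left(-255\right) \frac{115}{3} = -9775$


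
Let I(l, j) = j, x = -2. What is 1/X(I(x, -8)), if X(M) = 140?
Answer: 1/140 ≈ 0.0071429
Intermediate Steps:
1/X(I(x, -8)) = 1/140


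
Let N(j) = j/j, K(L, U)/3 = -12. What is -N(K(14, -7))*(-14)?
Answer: 14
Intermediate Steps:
K(L, U) = -36 (K(L, U) = 3*(-12) = -36)
N(j) = 1
-N(K(14, -7))*(-14) = -1*1*(-14) = -1*(-14) = 14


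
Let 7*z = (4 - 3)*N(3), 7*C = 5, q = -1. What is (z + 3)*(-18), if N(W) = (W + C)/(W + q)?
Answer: -2880/49 ≈ -58.776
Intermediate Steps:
C = 5/7 (C = (1/7)*5 = 5/7 ≈ 0.71429)
N(W) = (5/7 + W)/(-1 + W) (N(W) = (W + 5/7)/(W - 1) = (5/7 + W)/(-1 + W))
z = 13/49 (z = ((4 - 3)*((5/7 + 3)/(-1 + 3)))/7 = (1*((26/7)/2))/7 = (1*((1/2)*(26/7)))/7 = (1*(13/7))/7 = (1/7)*(13/7) = 13/49 ≈ 0.26531)
(z + 3)*(-18) = (13/49 + 3)*(-18) = (160/49)*(-18) = -2880/49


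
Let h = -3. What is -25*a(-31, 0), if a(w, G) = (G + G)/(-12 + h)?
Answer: 0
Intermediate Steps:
a(w, G) = -2*G/15 (a(w, G) = (G + G)/(-12 - 3) = (2*G)/(-15) = (2*G)*(-1/15) = -2*G/15)
-25*a(-31, 0) = -(-10)*0/3 = -25*0 = 0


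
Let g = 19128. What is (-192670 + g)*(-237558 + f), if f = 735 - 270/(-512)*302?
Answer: 2628550345389/64 ≈ 4.1071e+10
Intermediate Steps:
f = 114465/128 (f = 735 - 270*(-1/512)*302 = 735 + (135/256)*302 = 735 + 20385/128 = 114465/128 ≈ 894.26)
(-192670 + g)*(-237558 + f) = (-192670 + 19128)*(-237558 + 114465/128) = -173542*(-30292959/128) = 2628550345389/64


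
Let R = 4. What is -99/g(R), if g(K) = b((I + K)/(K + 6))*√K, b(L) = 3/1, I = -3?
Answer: -33/2 ≈ -16.500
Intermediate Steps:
b(L) = 3 (b(L) = 3*1 = 3)
g(K) = 3*√K
-99/g(R) = -99/(3*√4) = -99/(3*2) = -99/6 = -99*⅙ = -33/2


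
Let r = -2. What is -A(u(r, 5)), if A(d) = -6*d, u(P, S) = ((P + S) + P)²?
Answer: 6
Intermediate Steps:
u(P, S) = (S + 2*P)²
-A(u(r, 5)) = -(-6)*(5 + 2*(-2))² = -(-6)*(5 - 4)² = -(-6)*1² = -(-6) = -1*(-6) = 6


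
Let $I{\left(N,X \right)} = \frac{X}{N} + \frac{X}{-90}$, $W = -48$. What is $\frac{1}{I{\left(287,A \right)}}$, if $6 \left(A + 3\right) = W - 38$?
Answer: $\frac{38745}{5122} \approx 7.5644$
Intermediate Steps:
$A = - \frac{52}{3}$ ($A = -3 + \frac{-48 - 38}{6} = -3 + \frac{1}{6} \left(-86\right) = -3 - \frac{43}{3} = - \frac{52}{3} \approx -17.333$)
$I{\left(N,X \right)} = - \frac{X}{90} + \frac{X}{N}$ ($I{\left(N,X \right)} = \frac{X}{N} + X \left(- \frac{1}{90}\right) = \frac{X}{N} - \frac{X}{90} = - \frac{X}{90} + \frac{X}{N}$)
$\frac{1}{I{\left(287,A \right)}} = \frac{1}{\left(- \frac{1}{90}\right) \left(- \frac{52}{3}\right) - \frac{52}{3 \cdot 287}} = \frac{1}{\frac{26}{135} - \frac{52}{861}} = \frac{1}{\frac{5122}{38745}} = \frac{38745}{5122}$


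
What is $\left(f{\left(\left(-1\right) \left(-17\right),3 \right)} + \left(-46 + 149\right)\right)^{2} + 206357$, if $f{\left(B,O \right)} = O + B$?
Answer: $221486$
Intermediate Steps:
$f{\left(B,O \right)} = B + O$
$\left(f{\left(\left(-1\right) \left(-17\right),3 \right)} + \left(-46 + 149\right)\right)^{2} + 206357 = \left(\left(\left(-1\right) \left(-17\right) + 3\right) + \left(-46 + 149\right)\right)^{2} + 206357 = \left(\left(17 + 3\right) + 103\right)^{2} + 206357 = \left(20 + 103\right)^{2} + 206357 = 123^{2} + 206357 = 15129 + 206357 = 221486$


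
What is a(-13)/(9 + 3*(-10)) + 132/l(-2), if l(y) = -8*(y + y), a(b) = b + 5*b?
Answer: 439/56 ≈ 7.8393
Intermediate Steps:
a(b) = 6*b
l(y) = -16*y
a(-13)/(9 + 3*(-10)) + 132/l(-2) = (6*(-13))/(9 + 3*(-10)) + 132/((-16*(-2))) = -78/(9 - 30) + 132/32 = -78/(-21) + 132*(1/32) = -78*(-1/21) + 33/8 = 26/7 + 33/8 = 439/56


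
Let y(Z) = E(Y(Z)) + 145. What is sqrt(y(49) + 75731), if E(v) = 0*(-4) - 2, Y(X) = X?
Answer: sqrt(75874) ≈ 275.45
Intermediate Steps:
E(v) = -2 (E(v) = 0 - 2 = -2)
y(Z) = 143 (y(Z) = -2 + 145 = 143)
sqrt(y(49) + 75731) = sqrt(143 + 75731) = sqrt(75874)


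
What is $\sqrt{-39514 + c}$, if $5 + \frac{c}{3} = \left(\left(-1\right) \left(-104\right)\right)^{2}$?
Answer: $i \sqrt{7081} \approx 84.149 i$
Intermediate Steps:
$c = 32433$ ($c = -15 + 3 \left(\left(-1\right) \left(-104\right)\right)^{2} = -15 + 3 \cdot 104^{2} = -15 + 3 \cdot 10816 = -15 + 32448 = 32433$)
$\sqrt{-39514 + c} = \sqrt{-39514 + 32433} = \sqrt{-7081} = i \sqrt{7081}$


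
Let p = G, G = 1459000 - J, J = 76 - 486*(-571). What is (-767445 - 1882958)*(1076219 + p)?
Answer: -5983647877711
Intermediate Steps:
J = 277582 (J = 76 + 277506 = 277582)
G = 1181418 (G = 1459000 - 1*277582 = 1459000 - 277582 = 1181418)
p = 1181418
(-767445 - 1882958)*(1076219 + p) = (-767445 - 1882958)*(1076219 + 1181418) = -2650403*2257637 = -5983647877711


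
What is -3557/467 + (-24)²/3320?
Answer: -1442531/193805 ≈ -7.4432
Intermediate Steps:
-3557/467 + (-24)²/3320 = -3557*1/467 + 576*(1/3320) = -3557/467 + 72/415 = -1442531/193805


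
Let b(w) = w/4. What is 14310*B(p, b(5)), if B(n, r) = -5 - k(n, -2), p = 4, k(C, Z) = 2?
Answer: -100170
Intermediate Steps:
b(w) = w/4 (b(w) = w*(¼) = w/4)
B(n, r) = -7 (B(n, r) = -5 - 1*2 = -5 - 2 = -7)
14310*B(p, b(5)) = 14310*(-7) = -100170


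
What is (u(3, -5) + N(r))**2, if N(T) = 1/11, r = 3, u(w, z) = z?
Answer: 2916/121 ≈ 24.099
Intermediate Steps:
N(T) = 1/11
(u(3, -5) + N(r))**2 = (-5 + 1/11)**2 = (-54/11)**2 = 2916/121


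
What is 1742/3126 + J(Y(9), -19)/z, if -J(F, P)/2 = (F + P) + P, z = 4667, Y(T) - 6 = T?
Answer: 4136855/7294521 ≈ 0.56712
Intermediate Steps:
Y(T) = 6 + T
J(F, P) = -4*P - 2*F (J(F, P) = -2*((F + P) + P) = -2*(F + 2*P) = -4*P - 2*F)
1742/3126 + J(Y(9), -19)/z = 1742/3126 + (-4*(-19) - 2*(6 + 9))/4667 = 1742*(1/3126) + (76 - 2*15)*(1/4667) = 871/1563 + (76 - 30)*(1/4667) = 871/1563 + 46*(1/4667) = 871/1563 + 46/4667 = 4136855/7294521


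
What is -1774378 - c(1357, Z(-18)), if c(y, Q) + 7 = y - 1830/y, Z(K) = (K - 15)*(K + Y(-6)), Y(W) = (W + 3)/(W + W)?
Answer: -2409661066/1357 ≈ -1.7757e+6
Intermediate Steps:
Y(W) = (3 + W)/(2*W) (Y(W) = (3 + W)/((2*W)) = (3 + W)*(1/(2*W)) = (3 + W)/(2*W))
Z(K) = (-15 + K)*(¼ + K) (Z(K) = (K - 15)*(K + (½)*(3 - 6)/(-6)) = (-15 + K)*(K + (½)*(-⅙)*(-3)) = (-15 + K)*(K + ¼) = (-15 + K)*(¼ + K))
c(y, Q) = -7 + y - 1830/y (c(y, Q) = -7 + (y - 1830/y) = -7 + y - 1830/y)
-1774378 - c(1357, Z(-18)) = -1774378 - (-7 + 1357 - 1830/1357) = -1774378 - 1*1830120/1357 = -1774378 - 1830120/1357 = -2409661066/1357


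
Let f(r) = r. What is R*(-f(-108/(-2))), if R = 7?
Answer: -378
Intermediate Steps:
R*(-f(-108/(-2))) = 7*(-(-108)/(-2)) = 7*(-(-108)*(-1)/2) = 7*(-1*54) = 7*(-54) = -378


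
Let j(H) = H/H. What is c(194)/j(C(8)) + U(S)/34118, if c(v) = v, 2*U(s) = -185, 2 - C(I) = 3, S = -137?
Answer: 13237599/68236 ≈ 194.00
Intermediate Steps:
C(I) = -1 (C(I) = 2 - 1*3 = 2 - 3 = -1)
U(s) = -185/2 (U(s) = (½)*(-185) = -185/2)
j(H) = 1
c(194)/j(C(8)) + U(S)/34118 = 194/1 - 185/2/34118 = 194*1 - 185/2*1/34118 = 194 - 185/68236 = 13237599/68236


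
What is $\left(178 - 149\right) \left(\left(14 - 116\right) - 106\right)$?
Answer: $-6032$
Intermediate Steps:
$\left(178 - 149\right) \left(\left(14 - 116\right) - 106\right) = 29 \left(-102 - 106\right) = 29 \left(-208\right) = -6032$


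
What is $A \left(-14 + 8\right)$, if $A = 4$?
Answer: $-24$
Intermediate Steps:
$A \left(-14 + 8\right) = 4 \left(-14 + 8\right) = 4 \left(-6\right) = -24$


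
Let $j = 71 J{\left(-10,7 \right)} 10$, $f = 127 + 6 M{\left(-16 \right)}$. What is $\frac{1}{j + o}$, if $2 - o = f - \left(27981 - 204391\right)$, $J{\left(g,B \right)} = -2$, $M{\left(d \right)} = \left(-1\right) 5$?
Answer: $- \frac{1}{177925} \approx -5.6203 \cdot 10^{-6}$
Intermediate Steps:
$M{\left(d \right)} = -5$
$f = 97$ ($f = 127 + 6 \left(-5\right) = 127 - 30 = 97$)
$j = -1420$ ($j = 71 \left(-2\right) 10 = \left(-142\right) 10 = -1420$)
$o = -176505$ ($o = 2 - \left(97 - \left(27981 - 204391\right)\right) = 2 - \left(97 - -176410\right) = 2 - \left(97 + 176410\right) = 2 - 176507 = -176505$)
$\frac{1}{j + o} = \frac{1}{-1420 - 176505} = \frac{1}{-177925} = - \frac{1}{177925}$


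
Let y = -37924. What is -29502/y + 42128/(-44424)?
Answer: -17941589/105295986 ≈ -0.17039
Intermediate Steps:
-29502/y + 42128/(-44424) = -29502/(-37924) + 42128/(-44424) = -29502*(-1/37924) + 42128*(-1/44424) = 14751/18962 - 5266/5553 = -17941589/105295986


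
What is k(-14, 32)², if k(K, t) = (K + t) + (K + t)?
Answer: 1296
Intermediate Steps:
k(K, t) = 2*K + 2*t
k(-14, 32)² = (2*(-14) + 2*32)² = (-28 + 64)² = 36² = 1296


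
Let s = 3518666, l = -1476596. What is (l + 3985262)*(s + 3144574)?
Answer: 16715843637840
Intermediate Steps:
(l + 3985262)*(s + 3144574) = (-1476596 + 3985262)*(3518666 + 3144574) = 2508666*6663240 = 16715843637840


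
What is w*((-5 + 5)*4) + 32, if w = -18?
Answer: 32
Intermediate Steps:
w*((-5 + 5)*4) + 32 = -18*(-5 + 5)*4 + 32 = -0*4 + 32 = -18*0 + 32 = 0 + 32 = 32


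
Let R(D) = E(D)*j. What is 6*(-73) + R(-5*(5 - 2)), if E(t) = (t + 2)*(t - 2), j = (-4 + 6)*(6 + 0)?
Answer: 2214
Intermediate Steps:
j = 12 (j = 2*6 = 12)
E(t) = (-2 + t)*(2 + t) (E(t) = (2 + t)*(-2 + t) = (-2 + t)*(2 + t))
R(D) = -48 + 12*D² (R(D) = (-4 + D²)*12 = -48 + 12*D²)
6*(-73) + R(-5*(5 - 2)) = 6*(-73) + (-48 + 12*(-5*(5 - 2))²) = -438 + (-48 + 12*(-5*3)²) = -438 + (-48 + 12*(-15)²) = -438 + (-48 + 12*225) = -438 + (-48 + 2700) = -438 + 2652 = 2214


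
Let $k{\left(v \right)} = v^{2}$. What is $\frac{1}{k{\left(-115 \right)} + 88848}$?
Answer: $\frac{1}{102073} \approx 9.7969 \cdot 10^{-6}$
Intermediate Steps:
$\frac{1}{k{\left(-115 \right)} + 88848} = \frac{1}{\left(-115\right)^{2} + 88848} = \frac{1}{13225 + 88848} = \frac{1}{102073}$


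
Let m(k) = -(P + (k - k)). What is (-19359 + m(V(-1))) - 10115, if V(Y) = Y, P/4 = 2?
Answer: -29482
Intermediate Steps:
P = 8 (P = 4*2 = 8)
m(k) = -8 (m(k) = -(8 + (k - k)) = -(8 + 0) = -1*8 = -8)
(-19359 + m(V(-1))) - 10115 = (-19359 - 8) - 10115 = -19367 - 10115 = -29482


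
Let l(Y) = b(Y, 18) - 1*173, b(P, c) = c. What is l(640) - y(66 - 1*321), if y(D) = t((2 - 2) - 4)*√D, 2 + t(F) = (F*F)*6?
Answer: -155 - 94*I*√255 ≈ -155.0 - 1501.1*I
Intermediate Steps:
t(F) = -2 + 6*F² (t(F) = -2 + (F*F)*6 = -2 + F²*6 = -2 + 6*F²)
l(Y) = -155 (l(Y) = 18 - 1*173 = 18 - 173 = -155)
y(D) = 94*√D (y(D) = (-2 + 6*((2 - 2) - 4)²)*√D = (-2 + 6*(0 - 4)²)*√D = (-2 + 6*(-4)²)*√D = (-2 + 6*16)*√D = (-2 + 96)*√D = 94*√D)
l(640) - y(66 - 1*321) = -155 - 94*√(66 - 1*321) = -155 - 94*√(66 - 321) = -155 - 94*√(-255) = -155 - 94*I*√255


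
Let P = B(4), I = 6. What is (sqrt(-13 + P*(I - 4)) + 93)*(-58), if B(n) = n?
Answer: -5394 - 58*I*sqrt(5) ≈ -5394.0 - 129.69*I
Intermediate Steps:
P = 4
(sqrt(-13 + P*(I - 4)) + 93)*(-58) = (sqrt(-13 + 4*(6 - 4)) + 93)*(-58) = (sqrt(-13 + 4*2) + 93)*(-58) = (sqrt(-13 + 8) + 93)*(-58) = (sqrt(-5) + 93)*(-58) = (I*sqrt(5) + 93)*(-58) = (93 + I*sqrt(5))*(-58) = -5394 - 58*I*sqrt(5)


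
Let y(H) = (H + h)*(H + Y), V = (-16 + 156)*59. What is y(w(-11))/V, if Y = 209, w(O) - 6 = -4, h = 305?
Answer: 64777/8260 ≈ 7.8423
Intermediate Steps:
w(O) = 2 (w(O) = 6 - 4 = 2)
V = 8260 (V = 140*59 = 8260)
y(H) = (209 + H)*(305 + H) (y(H) = (H + 305)*(H + 209) = (305 + H)*(209 + H) = (209 + H)*(305 + H))
y(w(-11))/V = (63745 + 2² + 514*2)/8260 = (63745 + 4 + 1028)*(1/8260) = 64777*(1/8260) = 64777/8260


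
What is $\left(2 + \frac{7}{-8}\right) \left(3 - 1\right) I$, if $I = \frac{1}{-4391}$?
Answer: $- \frac{9}{17564} \approx -0.00051241$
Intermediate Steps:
$I = - \frac{1}{4391} \approx -0.00022774$
$\left(2 + \frac{7}{-8}\right) \left(3 - 1\right) I = \left(2 + \frac{7}{-8}\right) \left(3 - 1\right) \left(- \frac{1}{4391}\right) = \left(2 + 7 \left(- \frac{1}{8}\right)\right) 2 \left(- \frac{1}{4391}\right) = \left(2 - \frac{7}{8}\right) 2 \left(- \frac{1}{4391}\right) = \frac{9}{8} \cdot 2 \left(- \frac{1}{4391}\right) = \frac{9}{4} \left(- \frac{1}{4391}\right) = - \frac{9}{17564}$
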